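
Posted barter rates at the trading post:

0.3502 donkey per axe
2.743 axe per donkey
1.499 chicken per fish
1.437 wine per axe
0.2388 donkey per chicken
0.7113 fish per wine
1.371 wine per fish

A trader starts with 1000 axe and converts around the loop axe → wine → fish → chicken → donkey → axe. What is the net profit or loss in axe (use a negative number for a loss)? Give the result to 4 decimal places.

1000 axe × 1.437 = 1437 wine
1437 wine × 0.7113 = 1022.1381 fish
1022.1381 fish × 1.499 = 1532.1850119 chicken
1532.1850119 chicken × 0.2388 = 365.88578084172 donkey
365.88578084172 donkey × 2.743 = 1003.62469684883796 axe
Net change: 1003.62469684883796 − 1000 = 3.62469684883796 axe

3.6247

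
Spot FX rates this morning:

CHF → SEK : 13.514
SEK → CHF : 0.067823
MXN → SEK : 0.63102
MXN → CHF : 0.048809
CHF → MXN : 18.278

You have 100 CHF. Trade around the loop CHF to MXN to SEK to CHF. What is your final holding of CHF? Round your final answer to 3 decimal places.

78.226

100 CHF × 18.278 = 1827.8 MXN
1827.8 MXN × 0.63102 = 1153.378356 SEK
1153.378356 SEK × 0.067823 = 78.225580238988 CHF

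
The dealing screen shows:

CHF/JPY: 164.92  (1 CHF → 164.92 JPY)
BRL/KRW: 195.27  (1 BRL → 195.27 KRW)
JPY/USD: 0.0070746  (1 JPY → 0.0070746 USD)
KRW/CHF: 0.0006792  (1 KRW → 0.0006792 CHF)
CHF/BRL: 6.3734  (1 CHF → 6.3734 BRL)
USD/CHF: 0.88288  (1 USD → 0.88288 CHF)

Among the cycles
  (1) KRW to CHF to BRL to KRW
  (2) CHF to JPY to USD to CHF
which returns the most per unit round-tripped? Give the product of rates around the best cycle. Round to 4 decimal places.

1.0301

(1) 0.0006792 × 6.3734 × 195.27 = 0.84529
(2) 164.92 × 0.0070746 × 0.88288 = 1.03009
Highest is cycle (2) at 1.0301 (>1, arbitrage).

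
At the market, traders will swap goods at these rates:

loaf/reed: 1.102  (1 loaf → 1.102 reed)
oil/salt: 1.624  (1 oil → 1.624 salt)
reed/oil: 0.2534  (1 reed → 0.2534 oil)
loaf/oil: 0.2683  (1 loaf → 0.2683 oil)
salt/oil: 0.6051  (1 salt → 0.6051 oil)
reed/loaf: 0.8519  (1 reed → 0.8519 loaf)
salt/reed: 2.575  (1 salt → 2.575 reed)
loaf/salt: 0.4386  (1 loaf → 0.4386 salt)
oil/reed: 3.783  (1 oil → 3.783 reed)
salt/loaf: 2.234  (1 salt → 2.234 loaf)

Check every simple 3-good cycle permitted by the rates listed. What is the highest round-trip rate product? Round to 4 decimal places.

oil→salt→reed→oil: 1.624 × 2.575 × 0.2534 = 1.05967
oil→salt→loaf→oil: 1.624 × 2.234 × 0.2683 = 0.97340
loaf→salt→reed→loaf: 0.4386 × 2.575 × 0.8519 = 0.96213
oil→reed→loaf→oil: 3.783 × 0.8519 × 0.2683 = 0.86466
Maximum is oil→salt→reed→oil at 1.0597; arbitrage exists.

1.0597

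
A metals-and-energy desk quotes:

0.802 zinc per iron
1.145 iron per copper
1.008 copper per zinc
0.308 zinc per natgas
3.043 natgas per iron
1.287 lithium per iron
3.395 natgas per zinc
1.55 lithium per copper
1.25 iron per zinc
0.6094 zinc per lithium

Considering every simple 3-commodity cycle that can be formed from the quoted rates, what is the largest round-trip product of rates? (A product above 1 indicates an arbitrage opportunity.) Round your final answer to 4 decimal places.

1.1716

iron→natgas→zinc→iron: 3.043 × 0.308 × 1.25 = 1.17156
iron→lithium→zinc→iron: 1.287 × 0.6094 × 1.25 = 0.98037
copper→lithium→zinc→copper: 1.55 × 0.6094 × 1.008 = 0.95213
iron→zinc→copper→iron: 0.802 × 1.008 × 1.145 = 0.92564
Maximum is iron→natgas→zinc→iron at 1.1716; arbitrage exists.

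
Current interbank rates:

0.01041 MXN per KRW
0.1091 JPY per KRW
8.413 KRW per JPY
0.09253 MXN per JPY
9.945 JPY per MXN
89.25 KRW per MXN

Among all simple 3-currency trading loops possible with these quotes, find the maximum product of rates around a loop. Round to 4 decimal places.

0.9010

JPY→MXN→KRW→JPY: 0.09253 × 89.25 × 0.1091 = 0.90098
JPY→KRW→MXN→JPY: 8.413 × 0.01041 × 9.945 = 0.87098
Maximum is JPY→MXN→KRW→JPY at 0.9010; no arbitrage — every cycle loses value.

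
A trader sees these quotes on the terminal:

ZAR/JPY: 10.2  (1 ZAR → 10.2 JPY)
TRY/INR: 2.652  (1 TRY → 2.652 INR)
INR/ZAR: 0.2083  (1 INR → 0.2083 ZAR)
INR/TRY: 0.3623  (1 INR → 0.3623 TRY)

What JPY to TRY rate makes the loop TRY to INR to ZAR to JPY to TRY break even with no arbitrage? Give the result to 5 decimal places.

Known legs of the cycle: 2.652 × 0.2083 × 10.2 = 5.63459832
For no arbitrage the full-cycle product must be 1, so the missing rate is 1 / 5.63459832 ≈ 0.1774749.

0.17747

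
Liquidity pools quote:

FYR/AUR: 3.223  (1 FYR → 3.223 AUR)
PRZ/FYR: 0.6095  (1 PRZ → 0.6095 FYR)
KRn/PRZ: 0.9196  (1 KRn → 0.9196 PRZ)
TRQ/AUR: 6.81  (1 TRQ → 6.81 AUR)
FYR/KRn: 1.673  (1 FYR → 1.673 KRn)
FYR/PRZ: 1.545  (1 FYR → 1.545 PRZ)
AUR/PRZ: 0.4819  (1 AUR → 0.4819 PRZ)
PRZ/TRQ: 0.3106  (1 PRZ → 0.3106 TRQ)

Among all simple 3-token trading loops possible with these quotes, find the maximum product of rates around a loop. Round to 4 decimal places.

PRZ→TRQ→AUR→PRZ: 0.3106 × 6.81 × 0.4819 = 1.01931
PRZ→FYR→AUR→PRZ: 0.6095 × 3.223 × 0.4819 = 0.94665
PRZ→FYR→KRn→PRZ: 0.6095 × 1.673 × 0.9196 = 0.93771
Maximum is PRZ→TRQ→AUR→PRZ at 1.0193; arbitrage exists.

1.0193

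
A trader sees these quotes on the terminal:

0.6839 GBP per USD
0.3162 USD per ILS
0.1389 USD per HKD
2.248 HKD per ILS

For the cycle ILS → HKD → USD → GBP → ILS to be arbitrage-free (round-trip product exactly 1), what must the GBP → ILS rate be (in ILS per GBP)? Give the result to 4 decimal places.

Known legs of the cycle: 2.248 × 0.1389 × 0.6839 = 0.21354586008
For no arbitrage the full-cycle product must be 1, so the missing rate is 1 / 0.21354586008 ≈ 4.682835.

4.6828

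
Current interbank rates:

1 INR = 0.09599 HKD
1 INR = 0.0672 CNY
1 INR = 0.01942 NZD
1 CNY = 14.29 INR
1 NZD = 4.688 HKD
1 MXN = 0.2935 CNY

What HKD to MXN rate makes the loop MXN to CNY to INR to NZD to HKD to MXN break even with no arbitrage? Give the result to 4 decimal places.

Known legs of the cycle: 0.2935 × 14.29 × 0.01942 × 4.688 = 0.3818362559504
For no arbitrage the full-cycle product must be 1, so the missing rate is 1 / 0.3818362559504 ≈ 2.618924.

2.6189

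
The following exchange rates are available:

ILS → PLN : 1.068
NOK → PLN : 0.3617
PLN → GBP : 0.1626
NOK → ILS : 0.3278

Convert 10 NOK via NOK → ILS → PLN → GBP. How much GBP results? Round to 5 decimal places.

0.56925

10 NOK × 0.3278 = 3.278 ILS
3.278 ILS × 1.068 = 3.500904 PLN
3.500904 PLN × 0.1626 = 0.5692469904 GBP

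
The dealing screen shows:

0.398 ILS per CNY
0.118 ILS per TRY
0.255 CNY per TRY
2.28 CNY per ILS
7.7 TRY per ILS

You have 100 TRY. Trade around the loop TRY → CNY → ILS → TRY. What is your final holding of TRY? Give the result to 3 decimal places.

100 TRY × 0.255 = 25.5 CNY
25.5 CNY × 0.398 = 10.149 ILS
10.149 ILS × 7.7 = 78.1473 TRY

78.147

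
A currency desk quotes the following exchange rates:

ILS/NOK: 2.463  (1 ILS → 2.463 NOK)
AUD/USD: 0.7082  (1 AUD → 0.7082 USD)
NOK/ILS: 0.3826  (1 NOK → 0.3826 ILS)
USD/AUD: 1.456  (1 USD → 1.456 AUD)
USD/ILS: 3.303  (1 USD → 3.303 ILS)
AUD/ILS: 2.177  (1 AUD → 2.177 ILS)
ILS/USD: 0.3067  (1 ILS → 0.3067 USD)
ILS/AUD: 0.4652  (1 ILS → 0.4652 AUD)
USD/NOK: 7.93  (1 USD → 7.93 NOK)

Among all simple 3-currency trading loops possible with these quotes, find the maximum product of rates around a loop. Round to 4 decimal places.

1.0882

ILS→AUD→USD→ILS: 0.4652 × 0.7082 × 3.303 = 1.08819
ILS→USD→AUD→ILS: 0.3067 × 1.456 × 2.177 = 0.97215
ILS→USD→NOK→ILS: 0.3067 × 7.93 × 0.3826 = 0.93053
Maximum is ILS→AUD→USD→ILS at 1.0882; arbitrage exists.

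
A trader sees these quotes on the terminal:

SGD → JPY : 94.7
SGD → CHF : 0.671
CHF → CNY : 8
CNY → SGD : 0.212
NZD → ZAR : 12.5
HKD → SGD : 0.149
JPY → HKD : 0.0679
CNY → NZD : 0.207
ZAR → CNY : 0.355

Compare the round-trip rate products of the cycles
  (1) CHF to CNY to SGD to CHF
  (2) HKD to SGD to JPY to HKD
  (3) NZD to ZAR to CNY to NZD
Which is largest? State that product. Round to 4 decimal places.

(1) 8 × 0.212 × 0.671 = 1.13802
(2) 0.149 × 94.7 × 0.0679 = 0.95809
(3) 12.5 × 0.355 × 0.207 = 0.91856
Highest is cycle (1) at 1.1380 (>1, arbitrage).

1.1380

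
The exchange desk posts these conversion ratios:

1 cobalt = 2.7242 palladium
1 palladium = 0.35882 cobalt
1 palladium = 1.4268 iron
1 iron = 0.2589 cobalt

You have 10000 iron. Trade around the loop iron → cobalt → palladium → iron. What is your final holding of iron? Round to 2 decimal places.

10000 iron × 0.2589 = 2589 cobalt
2589 cobalt × 2.7242 = 7052.9538 palladium
7052.9538 palladium × 1.4268 = 10063.15448184 iron

10063.15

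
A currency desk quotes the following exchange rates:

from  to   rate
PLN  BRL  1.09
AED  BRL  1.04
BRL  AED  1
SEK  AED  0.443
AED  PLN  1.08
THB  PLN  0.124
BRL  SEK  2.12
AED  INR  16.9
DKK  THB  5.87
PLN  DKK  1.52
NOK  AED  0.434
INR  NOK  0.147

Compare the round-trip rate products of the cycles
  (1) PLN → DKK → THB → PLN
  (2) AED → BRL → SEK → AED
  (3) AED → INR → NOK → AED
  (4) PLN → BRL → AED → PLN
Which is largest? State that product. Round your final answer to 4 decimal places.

(1) 1.52 × 5.87 × 0.124 = 1.10638
(2) 1.04 × 2.12 × 0.443 = 0.97673
(3) 16.9 × 0.147 × 0.434 = 1.07819
(4) 1.09 × 1 × 1.08 = 1.17720
Highest is cycle (4) at 1.1772 (>1, arbitrage).

1.1772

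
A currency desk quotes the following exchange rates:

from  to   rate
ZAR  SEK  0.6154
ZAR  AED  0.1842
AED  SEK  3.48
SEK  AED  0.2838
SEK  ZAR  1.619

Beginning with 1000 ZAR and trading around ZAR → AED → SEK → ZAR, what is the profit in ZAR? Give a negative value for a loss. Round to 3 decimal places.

37.805

1000 ZAR × 0.1842 = 184.2 AED
184.2 AED × 3.48 = 641.016 SEK
641.016 SEK × 1.619 = 1037.804904 ZAR
Net change: 1037.804904 − 1000 = 37.804904 ZAR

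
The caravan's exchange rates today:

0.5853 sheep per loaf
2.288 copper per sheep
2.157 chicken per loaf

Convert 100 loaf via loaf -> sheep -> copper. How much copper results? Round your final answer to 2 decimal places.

100 loaf × 0.5853 = 58.53 sheep
58.53 sheep × 2.288 = 133.91664 copper

133.92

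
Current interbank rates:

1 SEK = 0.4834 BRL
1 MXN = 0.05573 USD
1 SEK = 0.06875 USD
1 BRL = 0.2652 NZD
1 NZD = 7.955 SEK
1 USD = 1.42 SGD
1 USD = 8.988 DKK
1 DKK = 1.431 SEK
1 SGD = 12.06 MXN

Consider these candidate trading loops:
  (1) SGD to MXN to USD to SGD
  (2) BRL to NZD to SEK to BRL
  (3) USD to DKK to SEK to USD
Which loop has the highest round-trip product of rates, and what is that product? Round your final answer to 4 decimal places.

1.0198

(1) 12.06 × 0.05573 × 1.42 = 0.95439
(2) 0.2652 × 7.955 × 0.4834 = 1.01981
(3) 8.988 × 1.431 × 0.06875 = 0.88425
Highest is cycle (2) at 1.0198 (>1, arbitrage).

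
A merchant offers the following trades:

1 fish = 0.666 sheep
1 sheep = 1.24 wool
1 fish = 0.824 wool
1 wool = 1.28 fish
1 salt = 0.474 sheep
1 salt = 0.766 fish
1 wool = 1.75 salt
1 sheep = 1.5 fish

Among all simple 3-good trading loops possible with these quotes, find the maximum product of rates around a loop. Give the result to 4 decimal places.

salt→fish→wool→salt: 0.766 × 0.824 × 1.75 = 1.10457
fish→sheep→wool→fish: 0.666 × 1.24 × 1.28 = 1.05708
salt→sheep→wool→salt: 0.474 × 1.24 × 1.75 = 1.02858
Maximum is salt→fish→wool→salt at 1.1046; arbitrage exists.

1.1046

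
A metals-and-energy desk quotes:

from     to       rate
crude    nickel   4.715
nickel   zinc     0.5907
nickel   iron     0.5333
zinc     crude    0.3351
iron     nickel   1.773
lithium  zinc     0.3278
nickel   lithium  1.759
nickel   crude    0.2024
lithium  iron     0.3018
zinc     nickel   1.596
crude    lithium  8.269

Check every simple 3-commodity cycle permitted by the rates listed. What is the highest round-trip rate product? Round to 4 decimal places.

iron→nickel→lithium→iron: 1.773 × 1.759 × 0.3018 = 0.94123
zinc→crude→nickel→zinc: 0.3351 × 4.715 × 0.5907 = 0.93330
zinc→nickel→lithium→zinc: 1.596 × 1.759 × 0.3278 = 0.92025
zinc→crude→lithium→zinc: 0.3351 × 8.269 × 0.3278 = 0.90831
Maximum is iron→nickel→lithium→iron at 0.9412; no arbitrage — every cycle loses value.

0.9412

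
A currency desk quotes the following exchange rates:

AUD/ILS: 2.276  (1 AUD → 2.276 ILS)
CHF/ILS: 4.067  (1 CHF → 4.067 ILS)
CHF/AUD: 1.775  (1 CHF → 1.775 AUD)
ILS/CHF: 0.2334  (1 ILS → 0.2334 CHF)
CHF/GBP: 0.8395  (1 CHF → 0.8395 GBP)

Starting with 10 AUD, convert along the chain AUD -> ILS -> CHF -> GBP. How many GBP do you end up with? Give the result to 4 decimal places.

4.4596

10 AUD × 2.276 = 22.76 ILS
22.76 ILS × 0.2334 = 5.312184 CHF
5.312184 CHF × 0.8395 = 4.459578468 GBP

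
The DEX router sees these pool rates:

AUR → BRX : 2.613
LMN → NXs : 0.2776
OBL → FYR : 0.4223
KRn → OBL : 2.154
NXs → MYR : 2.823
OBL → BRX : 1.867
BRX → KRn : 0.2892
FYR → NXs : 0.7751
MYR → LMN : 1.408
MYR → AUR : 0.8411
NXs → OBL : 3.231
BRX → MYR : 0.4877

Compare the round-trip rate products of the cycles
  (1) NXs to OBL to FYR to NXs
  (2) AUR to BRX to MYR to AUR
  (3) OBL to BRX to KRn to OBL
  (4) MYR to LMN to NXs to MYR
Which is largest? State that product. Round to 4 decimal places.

(1) 3.231 × 0.4223 × 0.7751 = 1.05759
(2) 2.613 × 0.4877 × 0.8411 = 1.07186
(3) 1.867 × 0.2892 × 2.154 = 1.16302
(4) 1.408 × 0.2776 × 2.823 = 1.10340
Highest is cycle (3) at 1.1630 (>1, arbitrage).

1.1630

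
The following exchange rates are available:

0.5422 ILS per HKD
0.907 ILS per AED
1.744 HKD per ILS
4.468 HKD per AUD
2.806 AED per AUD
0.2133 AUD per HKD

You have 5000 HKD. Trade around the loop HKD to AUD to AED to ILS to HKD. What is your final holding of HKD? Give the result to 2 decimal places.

4733.72

5000 HKD × 0.2133 = 1066.5 AUD
1066.5 AUD × 2.806 = 2992.599 AED
2992.599 AED × 0.907 = 2714.287293 ILS
2714.287293 ILS × 1.744 = 4733.717038992 HKD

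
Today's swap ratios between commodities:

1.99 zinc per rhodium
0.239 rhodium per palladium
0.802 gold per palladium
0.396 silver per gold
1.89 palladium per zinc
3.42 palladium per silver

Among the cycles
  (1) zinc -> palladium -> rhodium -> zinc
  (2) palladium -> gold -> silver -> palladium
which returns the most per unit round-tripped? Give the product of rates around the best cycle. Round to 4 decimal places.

(1) 1.89 × 0.239 × 1.99 = 0.89890
(2) 0.802 × 0.396 × 3.42 = 1.08616
Highest is cycle (2) at 1.0862 (>1, arbitrage).

1.0862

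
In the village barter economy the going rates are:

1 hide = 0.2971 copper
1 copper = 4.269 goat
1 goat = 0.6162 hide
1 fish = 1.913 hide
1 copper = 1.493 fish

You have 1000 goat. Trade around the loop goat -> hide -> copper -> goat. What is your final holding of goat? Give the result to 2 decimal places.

1000 goat × 0.6162 = 616.2 hide
616.2 hide × 0.2971 = 183.07302 copper
183.07302 copper × 4.269 = 781.53872238 goat

781.54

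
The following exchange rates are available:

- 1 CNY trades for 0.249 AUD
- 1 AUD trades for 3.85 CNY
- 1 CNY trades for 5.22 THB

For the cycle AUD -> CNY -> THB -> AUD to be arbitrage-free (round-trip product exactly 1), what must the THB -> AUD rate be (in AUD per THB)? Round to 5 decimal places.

Known legs of the cycle: 3.85 × 5.22 = 20.097
For no arbitrage the full-cycle product must be 1, so the missing rate is 1 / 20.097 ≈ 0.0497587.

0.04976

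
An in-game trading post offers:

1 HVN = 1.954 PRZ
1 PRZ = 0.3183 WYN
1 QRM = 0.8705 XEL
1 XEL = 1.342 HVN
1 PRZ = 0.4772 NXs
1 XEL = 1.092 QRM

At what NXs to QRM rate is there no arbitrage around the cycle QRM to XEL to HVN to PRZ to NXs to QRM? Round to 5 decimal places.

0.91802

Known legs of the cycle: 0.8705 × 1.342 × 1.954 × 0.4772 = 1.0892969450968
For no arbitrage the full-cycle product must be 1, so the missing rate is 1 / 1.0892969450968 ≈ 0.9180233.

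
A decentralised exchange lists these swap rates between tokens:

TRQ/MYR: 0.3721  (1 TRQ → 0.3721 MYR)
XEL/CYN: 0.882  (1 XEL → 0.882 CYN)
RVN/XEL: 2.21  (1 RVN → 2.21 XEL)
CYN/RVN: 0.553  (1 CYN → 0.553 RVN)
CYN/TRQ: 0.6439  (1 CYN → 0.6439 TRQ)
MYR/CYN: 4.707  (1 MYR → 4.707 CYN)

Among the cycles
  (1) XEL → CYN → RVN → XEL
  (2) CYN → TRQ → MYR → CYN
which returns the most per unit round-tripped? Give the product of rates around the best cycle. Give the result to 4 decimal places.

(1) 0.882 × 0.553 × 2.21 = 1.07792
(2) 0.6439 × 0.3721 × 4.707 = 1.12777
Highest is cycle (2) at 1.1278 (>1, arbitrage).

1.1278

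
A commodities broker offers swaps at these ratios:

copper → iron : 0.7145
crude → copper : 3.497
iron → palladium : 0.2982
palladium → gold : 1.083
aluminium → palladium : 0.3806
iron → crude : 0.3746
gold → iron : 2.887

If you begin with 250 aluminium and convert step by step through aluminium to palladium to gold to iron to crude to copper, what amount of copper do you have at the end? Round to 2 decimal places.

250 aluminium × 0.3806 = 95.15 palladium
95.15 palladium × 1.083 = 103.04745 gold
103.04745 gold × 2.887 = 297.49798815 iron
297.49798815 iron × 0.3746 = 111.44274636099 crude
111.44274636099 crude × 3.497 = 389.71528402438203 copper

389.72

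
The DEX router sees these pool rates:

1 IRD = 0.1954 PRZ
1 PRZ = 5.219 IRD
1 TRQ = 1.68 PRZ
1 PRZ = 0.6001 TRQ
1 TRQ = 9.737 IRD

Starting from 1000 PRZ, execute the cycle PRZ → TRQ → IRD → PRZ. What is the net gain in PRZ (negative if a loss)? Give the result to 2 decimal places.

141.76

1000 PRZ × 0.6001 = 600.1 TRQ
600.1 TRQ × 9.737 = 5843.1737 IRD
5843.1737 IRD × 0.1954 = 1141.75614098 PRZ
Net change: 1141.75614098 − 1000 = 141.75614098 PRZ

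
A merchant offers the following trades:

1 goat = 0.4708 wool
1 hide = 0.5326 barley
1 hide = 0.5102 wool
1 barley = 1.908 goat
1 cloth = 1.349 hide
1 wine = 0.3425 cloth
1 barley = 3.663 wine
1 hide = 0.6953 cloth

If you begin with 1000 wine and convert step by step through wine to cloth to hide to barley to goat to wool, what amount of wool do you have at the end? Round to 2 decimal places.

221.05

1000 wine × 0.3425 = 342.5 cloth
342.5 cloth × 1.349 = 462.0325 hide
462.0325 hide × 0.5326 = 246.0785095 barley
246.0785095 barley × 1.908 = 469.517796126 goat
469.517796126 goat × 0.4708 = 221.0489784161208 wool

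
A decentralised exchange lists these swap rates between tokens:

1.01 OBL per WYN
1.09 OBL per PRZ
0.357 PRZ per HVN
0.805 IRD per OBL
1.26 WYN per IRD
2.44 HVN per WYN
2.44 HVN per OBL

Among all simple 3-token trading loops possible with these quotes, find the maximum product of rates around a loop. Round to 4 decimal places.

OBL→IRD→WYN→OBL: 0.805 × 1.26 × 1.01 = 1.02444
HVN→PRZ→OBL→HVN: 0.357 × 1.09 × 2.44 = 0.94948
Maximum is OBL→IRD→WYN→OBL at 1.0244; arbitrage exists.

1.0244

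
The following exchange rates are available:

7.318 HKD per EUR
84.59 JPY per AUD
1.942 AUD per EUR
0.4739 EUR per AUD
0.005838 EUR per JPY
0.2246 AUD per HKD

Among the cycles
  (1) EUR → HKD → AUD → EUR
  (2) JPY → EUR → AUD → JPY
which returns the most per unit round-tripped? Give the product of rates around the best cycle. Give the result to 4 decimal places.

0.9590

(1) 7.318 × 0.2246 × 0.4739 = 0.77891
(2) 0.005838 × 1.942 × 84.59 = 0.95903
Highest is cycle (2) at 0.9590 (≤1, no arbitrage).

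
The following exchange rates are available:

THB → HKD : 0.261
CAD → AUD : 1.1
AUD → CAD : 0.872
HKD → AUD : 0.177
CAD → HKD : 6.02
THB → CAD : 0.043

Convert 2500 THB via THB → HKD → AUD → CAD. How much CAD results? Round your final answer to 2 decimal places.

100.71

2500 THB × 0.261 = 652.5 HKD
652.5 HKD × 0.177 = 115.4925 AUD
115.4925 AUD × 0.872 = 100.70946 CAD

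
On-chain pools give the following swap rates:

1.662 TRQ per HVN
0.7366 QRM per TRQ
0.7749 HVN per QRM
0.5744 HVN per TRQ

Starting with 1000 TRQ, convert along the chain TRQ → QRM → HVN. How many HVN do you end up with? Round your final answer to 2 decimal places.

1000 TRQ × 0.7366 = 736.6 QRM
736.6 QRM × 0.7749 = 570.79134 HVN

570.79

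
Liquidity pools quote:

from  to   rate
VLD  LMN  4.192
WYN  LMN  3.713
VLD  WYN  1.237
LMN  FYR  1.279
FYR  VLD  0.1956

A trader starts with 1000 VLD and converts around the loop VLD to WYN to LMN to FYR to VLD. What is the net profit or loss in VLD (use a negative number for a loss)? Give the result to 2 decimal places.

1000 VLD × 1.237 = 1237 WYN
1237 WYN × 3.713 = 4592.981 LMN
4592.981 LMN × 1.279 = 5874.422699 FYR
5874.422699 FYR × 0.1956 = 1149.0370799244 VLD
Net change: 1149.0370799244 − 1000 = 149.0370799244 VLD

149.04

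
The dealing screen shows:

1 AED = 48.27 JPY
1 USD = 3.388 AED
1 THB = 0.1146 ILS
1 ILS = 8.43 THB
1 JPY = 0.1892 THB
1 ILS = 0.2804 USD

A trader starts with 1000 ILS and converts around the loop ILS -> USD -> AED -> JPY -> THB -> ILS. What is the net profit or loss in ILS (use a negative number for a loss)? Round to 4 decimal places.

-5.7297

1000 ILS × 0.2804 = 280.4 USD
280.4 USD × 3.388 = 949.9952 AED
949.9952 AED × 48.27 = 45856.268304 JPY
45856.268304 JPY × 0.1892 = 8676.0059631168 THB
8676.0059631168 THB × 0.1146 = 994.27028337318528 ILS
Net change: 994.27028337318528 − 1000 = -5.72971662681472 ILS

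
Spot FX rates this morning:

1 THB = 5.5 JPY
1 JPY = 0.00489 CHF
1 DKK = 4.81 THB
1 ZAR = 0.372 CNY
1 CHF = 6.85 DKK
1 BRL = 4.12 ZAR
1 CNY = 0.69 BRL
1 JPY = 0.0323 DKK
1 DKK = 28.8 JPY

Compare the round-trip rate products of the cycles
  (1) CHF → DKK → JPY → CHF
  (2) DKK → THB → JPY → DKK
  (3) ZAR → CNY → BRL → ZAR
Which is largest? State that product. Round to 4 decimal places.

(1) 6.85 × 28.8 × 0.00489 = 0.96470
(2) 4.81 × 5.5 × 0.0323 = 0.85450
(3) 0.372 × 0.69 × 4.12 = 1.05752
Highest is cycle (3) at 1.0575 (>1, arbitrage).

1.0575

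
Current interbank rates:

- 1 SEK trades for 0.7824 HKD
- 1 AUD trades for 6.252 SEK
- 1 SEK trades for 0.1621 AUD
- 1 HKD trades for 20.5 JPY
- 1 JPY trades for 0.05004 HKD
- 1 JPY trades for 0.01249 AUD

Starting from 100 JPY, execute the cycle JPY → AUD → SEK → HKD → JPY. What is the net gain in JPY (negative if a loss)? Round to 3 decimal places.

100 JPY × 0.01249 = 1.249 AUD
1.249 AUD × 6.252 = 7.808748 SEK
7.808748 SEK × 0.7824 = 6.1095644352 HKD
6.1095644352 HKD × 20.5 = 125.2460709216 JPY
Net change: 125.2460709216 − 100 = 25.2460709216 JPY

25.246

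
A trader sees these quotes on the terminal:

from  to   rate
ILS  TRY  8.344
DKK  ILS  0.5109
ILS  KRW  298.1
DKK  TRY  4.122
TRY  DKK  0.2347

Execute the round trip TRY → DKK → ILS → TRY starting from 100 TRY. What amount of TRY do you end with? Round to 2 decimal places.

100 TRY × 0.2347 = 23.47 DKK
23.47 DKK × 0.5109 = 11.990823 ILS
11.990823 ILS × 8.344 = 100.051427112 TRY

100.05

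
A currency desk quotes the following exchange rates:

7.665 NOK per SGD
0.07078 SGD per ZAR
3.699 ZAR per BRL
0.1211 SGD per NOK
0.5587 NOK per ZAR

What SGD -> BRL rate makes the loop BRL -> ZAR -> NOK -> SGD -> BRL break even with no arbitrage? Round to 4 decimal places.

3.9957

Known legs of the cycle: 3.699 × 0.5587 × 0.1211 = 0.25026905043
For no arbitrage the full-cycle product must be 1, so the missing rate is 1 / 0.25026905043 ≈ 3.995700.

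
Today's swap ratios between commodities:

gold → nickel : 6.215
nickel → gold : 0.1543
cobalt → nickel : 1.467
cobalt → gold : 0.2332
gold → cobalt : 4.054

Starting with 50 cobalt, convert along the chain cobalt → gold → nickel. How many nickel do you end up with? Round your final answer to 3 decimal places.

50 cobalt × 0.2332 = 11.66 gold
11.66 gold × 6.215 = 72.4669 nickel

72.467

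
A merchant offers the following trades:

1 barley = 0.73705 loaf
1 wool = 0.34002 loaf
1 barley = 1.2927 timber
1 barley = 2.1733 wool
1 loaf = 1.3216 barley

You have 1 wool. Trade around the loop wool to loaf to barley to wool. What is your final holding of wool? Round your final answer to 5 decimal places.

1 wool × 0.34002 = 0.34002 loaf
0.34002 loaf × 1.3216 = 0.449370432 barley
0.449370432 barley × 2.1733 = 0.9766167598656 wool

0.97662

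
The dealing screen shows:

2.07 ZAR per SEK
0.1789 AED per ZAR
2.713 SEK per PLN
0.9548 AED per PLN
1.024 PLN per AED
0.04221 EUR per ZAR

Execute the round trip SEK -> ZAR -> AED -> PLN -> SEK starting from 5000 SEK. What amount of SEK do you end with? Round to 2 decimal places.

5000 SEK × 2.07 = 10350 ZAR
10350 ZAR × 0.1789 = 1851.615 AED
1851.615 AED × 1.024 = 1896.05376 PLN
1896.05376 PLN × 2.713 = 5143.99385088 SEK

5143.99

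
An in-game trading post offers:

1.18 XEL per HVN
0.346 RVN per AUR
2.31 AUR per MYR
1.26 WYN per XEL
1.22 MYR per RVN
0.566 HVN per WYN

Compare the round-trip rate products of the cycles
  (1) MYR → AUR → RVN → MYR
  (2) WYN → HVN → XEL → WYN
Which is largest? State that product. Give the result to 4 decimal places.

0.9751

(1) 2.31 × 0.346 × 1.22 = 0.97510
(2) 0.566 × 1.18 × 1.26 = 0.84153
Highest is cycle (1) at 0.9751 (≤1, no arbitrage).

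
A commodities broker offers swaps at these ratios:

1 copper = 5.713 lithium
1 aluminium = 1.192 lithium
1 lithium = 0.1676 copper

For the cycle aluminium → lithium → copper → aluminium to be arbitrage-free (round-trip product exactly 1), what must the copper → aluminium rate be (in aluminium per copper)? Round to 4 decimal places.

5.0055

Known legs of the cycle: 1.192 × 0.1676 = 0.1997792
For no arbitrage the full-cycle product must be 1, so the missing rate is 1 / 0.1997792 ≈ 5.005526.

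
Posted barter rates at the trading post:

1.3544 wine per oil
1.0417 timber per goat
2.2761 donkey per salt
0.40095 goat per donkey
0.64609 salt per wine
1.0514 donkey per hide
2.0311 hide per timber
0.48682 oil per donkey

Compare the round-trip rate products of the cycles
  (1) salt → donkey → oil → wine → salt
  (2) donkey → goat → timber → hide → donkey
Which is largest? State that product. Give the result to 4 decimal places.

0.9696

(1) 2.2761 × 0.48682 × 1.3544 × 0.64609 = 0.96962
(2) 0.40095 × 1.0417 × 2.0311 × 1.0514 = 0.89193
Highest is cycle (1) at 0.9696 (≤1, no arbitrage).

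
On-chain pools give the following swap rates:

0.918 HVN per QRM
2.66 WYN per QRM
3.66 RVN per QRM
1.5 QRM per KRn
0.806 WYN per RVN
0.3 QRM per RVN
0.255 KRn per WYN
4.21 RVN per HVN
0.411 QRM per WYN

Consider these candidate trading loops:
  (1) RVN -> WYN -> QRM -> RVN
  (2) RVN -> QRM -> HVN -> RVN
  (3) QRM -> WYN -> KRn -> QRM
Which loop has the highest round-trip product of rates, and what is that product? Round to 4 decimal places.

1.2124

(1) 0.806 × 0.411 × 3.66 = 1.21243
(2) 0.3 × 0.918 × 4.21 = 1.15943
(3) 2.66 × 0.255 × 1.5 = 1.01745
Highest is cycle (1) at 1.2124 (>1, arbitrage).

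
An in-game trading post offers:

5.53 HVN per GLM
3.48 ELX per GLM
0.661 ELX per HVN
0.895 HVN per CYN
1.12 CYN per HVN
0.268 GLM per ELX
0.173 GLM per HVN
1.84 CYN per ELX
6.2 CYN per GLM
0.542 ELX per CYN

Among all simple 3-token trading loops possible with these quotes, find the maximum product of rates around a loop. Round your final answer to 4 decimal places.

1.0885

ELX→CYN→HVN→ELX: 1.84 × 0.895 × 0.661 = 1.08853
GLM→HVN→ELX→GLM: 5.53 × 0.661 × 0.268 = 0.97963
GLM→CYN→HVN→GLM: 6.2 × 0.895 × 0.173 = 0.95998
GLM→CYN→ELX→GLM: 6.2 × 0.542 × 0.268 = 0.90059
Maximum is ELX→CYN→HVN→ELX at 1.0885; arbitrage exists.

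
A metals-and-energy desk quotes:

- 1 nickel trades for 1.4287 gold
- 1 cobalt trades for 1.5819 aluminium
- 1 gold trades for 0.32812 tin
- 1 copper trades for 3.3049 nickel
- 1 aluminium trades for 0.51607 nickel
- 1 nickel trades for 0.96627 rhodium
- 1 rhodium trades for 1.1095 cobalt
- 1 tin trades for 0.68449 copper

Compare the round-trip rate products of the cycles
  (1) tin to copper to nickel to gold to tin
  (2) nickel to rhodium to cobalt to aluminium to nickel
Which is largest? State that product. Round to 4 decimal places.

1.0605

(1) 0.68449 × 3.3049 × 1.4287 × 0.32812 = 1.06047
(2) 0.96627 × 1.1095 × 1.5819 × 0.51607 = 0.87521
Highest is cycle (1) at 1.0605 (>1, arbitrage).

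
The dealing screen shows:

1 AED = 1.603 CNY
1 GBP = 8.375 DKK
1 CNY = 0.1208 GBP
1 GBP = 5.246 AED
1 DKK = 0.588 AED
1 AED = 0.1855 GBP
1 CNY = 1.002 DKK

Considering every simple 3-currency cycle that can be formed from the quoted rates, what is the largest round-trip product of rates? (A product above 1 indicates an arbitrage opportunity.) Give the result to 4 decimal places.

CNY→GBP→AED→CNY: 0.1208 × 5.246 × 1.603 = 1.01585
CNY→DKK→AED→CNY: 1.002 × 0.588 × 1.603 = 0.94445
AED→GBP→DKK→AED: 0.1855 × 8.375 × 0.588 = 0.91349
Maximum is CNY→GBP→AED→CNY at 1.0158; arbitrage exists.

1.0158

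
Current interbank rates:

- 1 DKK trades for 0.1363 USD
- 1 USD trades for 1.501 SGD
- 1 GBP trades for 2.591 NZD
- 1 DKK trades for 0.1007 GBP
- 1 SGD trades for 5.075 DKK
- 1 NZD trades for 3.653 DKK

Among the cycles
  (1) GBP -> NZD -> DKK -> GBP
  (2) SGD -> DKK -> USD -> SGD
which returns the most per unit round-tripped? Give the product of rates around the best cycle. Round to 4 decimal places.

(1) 2.591 × 3.653 × 0.1007 = 0.95312
(2) 5.075 × 0.1363 × 1.501 = 1.03828
Highest is cycle (2) at 1.0383 (>1, arbitrage).

1.0383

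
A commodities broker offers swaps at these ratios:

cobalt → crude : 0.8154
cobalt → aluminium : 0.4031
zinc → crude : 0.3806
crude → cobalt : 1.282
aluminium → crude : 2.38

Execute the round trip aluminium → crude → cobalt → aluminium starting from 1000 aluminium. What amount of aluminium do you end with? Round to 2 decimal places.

1000 aluminium × 2.38 = 2380 crude
2380 crude × 1.282 = 3051.16 cobalt
3051.16 cobalt × 0.4031 = 1229.922596 aluminium

1229.92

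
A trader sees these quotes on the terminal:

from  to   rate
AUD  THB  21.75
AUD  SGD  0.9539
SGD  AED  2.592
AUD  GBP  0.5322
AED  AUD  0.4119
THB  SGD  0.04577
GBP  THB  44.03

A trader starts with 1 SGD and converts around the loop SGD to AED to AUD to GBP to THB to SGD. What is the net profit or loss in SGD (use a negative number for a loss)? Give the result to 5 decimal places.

0.14507

1 SGD × 2.592 = 2.592 AED
2.592 AED × 0.4119 = 1.0676448 AUD
1.0676448 AUD × 0.5322 = 0.56820056256 GBP
0.56820056256 GBP × 44.03 = 25.0178707695168 THB
25.0178707695168 THB × 0.04577 = 1.145067945120783936 SGD
Net change: 1.145067945120783936 − 1 = 0.145067945120783936 SGD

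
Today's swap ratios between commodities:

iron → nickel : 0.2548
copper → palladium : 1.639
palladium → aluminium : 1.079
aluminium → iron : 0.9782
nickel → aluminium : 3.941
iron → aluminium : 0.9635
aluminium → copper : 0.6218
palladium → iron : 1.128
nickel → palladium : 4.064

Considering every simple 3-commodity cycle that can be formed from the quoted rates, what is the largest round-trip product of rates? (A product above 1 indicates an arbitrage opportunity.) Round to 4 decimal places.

1.1681

iron→nickel→palladium→iron: 0.2548 × 4.064 × 1.128 = 1.16805
palladium→aluminium→copper→palladium: 1.079 × 0.6218 × 1.639 = 1.09964
iron→nickel→aluminium→iron: 0.2548 × 3.941 × 0.9782 = 0.98228
Maximum is iron→nickel→palladium→iron at 1.1681; arbitrage exists.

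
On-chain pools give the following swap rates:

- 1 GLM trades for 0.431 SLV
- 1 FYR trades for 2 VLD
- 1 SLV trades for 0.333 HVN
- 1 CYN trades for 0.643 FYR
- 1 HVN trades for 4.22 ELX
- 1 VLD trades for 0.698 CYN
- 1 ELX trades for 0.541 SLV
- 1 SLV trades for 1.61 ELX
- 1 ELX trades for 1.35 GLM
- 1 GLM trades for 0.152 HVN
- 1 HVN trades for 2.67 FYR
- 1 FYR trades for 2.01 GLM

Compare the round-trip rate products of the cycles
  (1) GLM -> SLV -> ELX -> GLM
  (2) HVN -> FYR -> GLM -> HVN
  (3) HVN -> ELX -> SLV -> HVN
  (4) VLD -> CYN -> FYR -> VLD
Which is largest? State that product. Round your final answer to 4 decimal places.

(1) 0.431 × 1.61 × 1.35 = 0.93678
(2) 2.67 × 2.01 × 0.152 = 0.81574
(3) 4.22 × 0.541 × 0.333 = 0.76025
(4) 0.698 × 0.643 × 2 = 0.89763
Highest is cycle (1) at 0.9368 (≤1, no arbitrage).

0.9368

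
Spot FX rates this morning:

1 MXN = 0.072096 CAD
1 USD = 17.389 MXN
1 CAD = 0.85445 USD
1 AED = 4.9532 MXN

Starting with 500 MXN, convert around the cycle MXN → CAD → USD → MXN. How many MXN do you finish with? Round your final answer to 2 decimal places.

500 MXN × 0.072096 = 36.048 CAD
36.048 CAD × 0.85445 = 30.8012136 USD
30.8012136 USD × 17.389 = 535.6023032904 MXN

535.60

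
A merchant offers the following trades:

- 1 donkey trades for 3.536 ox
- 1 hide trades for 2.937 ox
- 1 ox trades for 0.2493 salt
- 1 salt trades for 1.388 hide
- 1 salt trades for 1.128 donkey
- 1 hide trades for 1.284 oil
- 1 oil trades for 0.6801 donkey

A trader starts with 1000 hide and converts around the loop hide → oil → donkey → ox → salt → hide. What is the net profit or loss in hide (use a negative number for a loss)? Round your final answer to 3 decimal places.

1000 hide × 1.284 = 1284 oil
1284 oil × 0.6801 = 873.2484 donkey
873.2484 donkey × 3.536 = 3087.8063424 ox
3087.8063424 ox × 0.2493 = 769.79012116032 salt
769.79012116032 salt × 1.388 = 1068.46868817052416 hide
Net change: 1068.46868817052416 − 1000 = 68.46868817052416 hide

68.469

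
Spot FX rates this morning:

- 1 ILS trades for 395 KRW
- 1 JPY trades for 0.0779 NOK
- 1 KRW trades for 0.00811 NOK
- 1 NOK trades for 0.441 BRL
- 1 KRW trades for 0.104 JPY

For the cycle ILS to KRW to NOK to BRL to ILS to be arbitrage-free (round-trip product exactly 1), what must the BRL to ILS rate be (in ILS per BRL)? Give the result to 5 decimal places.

Known legs of the cycle: 395 × 0.00811 × 0.441 = 1.41272145
For no arbitrage the full-cycle product must be 1, so the missing rate is 1 / 1.41272145 ≈ 0.7078536.

0.70785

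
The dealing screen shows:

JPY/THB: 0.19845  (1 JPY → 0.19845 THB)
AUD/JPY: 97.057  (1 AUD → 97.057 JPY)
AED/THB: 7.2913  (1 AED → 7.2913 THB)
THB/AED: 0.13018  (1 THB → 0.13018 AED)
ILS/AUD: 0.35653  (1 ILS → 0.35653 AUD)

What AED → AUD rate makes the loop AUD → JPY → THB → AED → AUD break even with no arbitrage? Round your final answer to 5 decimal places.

Known legs of the cycle: 97.057 × 0.19845 × 0.13018 = 2.507391987597
For no arbitrage the full-cycle product must be 1, so the missing rate is 1 / 2.507391987597 ≈ 0.3988208.

0.39882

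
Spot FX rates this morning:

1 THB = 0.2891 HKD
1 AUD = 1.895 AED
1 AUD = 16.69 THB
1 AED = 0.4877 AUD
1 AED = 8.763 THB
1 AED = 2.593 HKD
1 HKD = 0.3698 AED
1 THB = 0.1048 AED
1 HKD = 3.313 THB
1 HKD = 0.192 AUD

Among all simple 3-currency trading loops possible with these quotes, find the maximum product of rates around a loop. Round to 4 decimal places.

AUD→AED→HKD→AUD: 1.895 × 2.593 × 0.192 = 0.94344
HKD→AED→THB→HKD: 0.3698 × 8.763 × 0.2891 = 0.93685
AUD→THB→HKD→AUD: 16.69 × 0.2891 × 0.192 = 0.92642
HKD→THB→AED→HKD: 3.313 × 0.1048 × 2.593 = 0.90030
AUD→THB→AED→AUD: 16.69 × 0.1048 × 0.4877 = 0.85304
Maximum is AUD→AED→HKD→AUD at 0.9434; no arbitrage — every cycle loses value.

0.9434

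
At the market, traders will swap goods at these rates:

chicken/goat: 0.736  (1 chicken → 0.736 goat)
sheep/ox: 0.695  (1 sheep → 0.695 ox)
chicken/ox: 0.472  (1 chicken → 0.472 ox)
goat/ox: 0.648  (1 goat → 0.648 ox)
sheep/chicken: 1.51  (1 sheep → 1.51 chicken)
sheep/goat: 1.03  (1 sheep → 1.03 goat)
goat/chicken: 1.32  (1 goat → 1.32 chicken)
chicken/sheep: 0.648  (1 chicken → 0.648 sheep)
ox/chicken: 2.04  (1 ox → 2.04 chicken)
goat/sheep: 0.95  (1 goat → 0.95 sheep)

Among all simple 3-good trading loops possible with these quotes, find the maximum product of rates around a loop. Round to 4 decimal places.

1.0558

chicken→goat→sheep→chicken: 0.736 × 0.95 × 1.51 = 1.05579
chicken→goat→ox→chicken: 0.736 × 0.648 × 2.04 = 0.97293
chicken→sheep→ox→chicken: 0.648 × 0.695 × 2.04 = 0.91873
chicken→sheep→goat→chicken: 0.648 × 1.03 × 1.32 = 0.88102
Maximum is chicken→goat→sheep→chicken at 1.0558; arbitrage exists.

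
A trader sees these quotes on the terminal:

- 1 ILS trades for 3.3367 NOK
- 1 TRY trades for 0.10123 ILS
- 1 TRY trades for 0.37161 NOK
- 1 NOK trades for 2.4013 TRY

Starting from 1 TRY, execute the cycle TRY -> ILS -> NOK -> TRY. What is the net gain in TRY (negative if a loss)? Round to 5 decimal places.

1 TRY × 0.10123 = 0.10123 ILS
0.10123 ILS × 3.3367 = 0.337774141 NOK
0.337774141 NOK × 2.4013 = 0.8110970447833 TRY
Net change: 0.8110970447833 − 1 = -0.1889029552167 TRY

-0.18890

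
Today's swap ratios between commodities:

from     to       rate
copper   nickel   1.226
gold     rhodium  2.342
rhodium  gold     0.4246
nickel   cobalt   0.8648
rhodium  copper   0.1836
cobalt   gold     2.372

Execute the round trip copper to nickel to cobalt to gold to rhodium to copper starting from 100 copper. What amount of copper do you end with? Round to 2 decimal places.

108.14

100 copper × 1.226 = 122.6 nickel
122.6 nickel × 0.8648 = 106.02448 cobalt
106.02448 cobalt × 2.372 = 251.49006656 gold
251.49006656 gold × 2.342 = 588.98973588352 rhodium
588.98973588352 rhodium × 0.1836 = 108.138515508214272 copper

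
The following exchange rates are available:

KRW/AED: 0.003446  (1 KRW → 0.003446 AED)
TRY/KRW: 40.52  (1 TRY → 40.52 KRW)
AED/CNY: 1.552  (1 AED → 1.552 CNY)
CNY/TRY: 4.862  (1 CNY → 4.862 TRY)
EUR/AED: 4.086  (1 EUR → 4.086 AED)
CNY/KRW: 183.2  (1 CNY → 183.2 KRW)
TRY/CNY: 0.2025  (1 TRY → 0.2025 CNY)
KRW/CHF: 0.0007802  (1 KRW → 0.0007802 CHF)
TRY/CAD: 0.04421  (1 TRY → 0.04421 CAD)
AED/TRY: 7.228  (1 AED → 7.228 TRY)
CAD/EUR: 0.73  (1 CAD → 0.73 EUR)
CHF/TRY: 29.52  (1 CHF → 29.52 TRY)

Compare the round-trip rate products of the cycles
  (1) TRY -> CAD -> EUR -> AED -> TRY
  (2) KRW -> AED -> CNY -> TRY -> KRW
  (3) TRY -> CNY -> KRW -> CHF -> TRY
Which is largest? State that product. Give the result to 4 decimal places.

(1) 0.04421 × 0.73 × 4.086 × 7.228 = 0.95315
(2) 0.003446 × 1.552 × 4.862 × 40.52 = 1.05364
(3) 0.2025 × 183.2 × 0.0007802 × 29.52 = 0.85442
Highest is cycle (2) at 1.0536 (>1, arbitrage).

1.0536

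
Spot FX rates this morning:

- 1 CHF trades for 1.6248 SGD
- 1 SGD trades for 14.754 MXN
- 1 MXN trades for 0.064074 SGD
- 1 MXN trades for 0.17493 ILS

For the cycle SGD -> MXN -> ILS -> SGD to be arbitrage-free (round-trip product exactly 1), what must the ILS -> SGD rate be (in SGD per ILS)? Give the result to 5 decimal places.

0.38746

Known legs of the cycle: 14.754 × 0.17493 = 2.58091722
For no arbitrage the full-cycle product must be 1, so the missing rate is 1 / 2.58091722 ≈ 0.3874592.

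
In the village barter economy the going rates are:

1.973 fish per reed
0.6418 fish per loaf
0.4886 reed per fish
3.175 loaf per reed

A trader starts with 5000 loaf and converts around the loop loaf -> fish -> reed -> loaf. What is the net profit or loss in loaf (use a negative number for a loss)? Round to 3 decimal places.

5000 loaf × 0.6418 = 3209 fish
3209 fish × 0.4886 = 1567.9174 reed
1567.9174 reed × 3.175 = 4978.137745 loaf
Net change: 4978.137745 − 5000 = -21.862255 loaf

-21.862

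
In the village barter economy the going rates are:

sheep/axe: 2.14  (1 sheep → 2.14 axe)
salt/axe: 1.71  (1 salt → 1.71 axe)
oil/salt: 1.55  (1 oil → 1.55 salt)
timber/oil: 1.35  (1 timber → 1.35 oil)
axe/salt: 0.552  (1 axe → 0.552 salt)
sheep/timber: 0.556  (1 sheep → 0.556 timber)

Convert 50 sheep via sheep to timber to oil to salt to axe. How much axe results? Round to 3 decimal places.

99.473

50 sheep × 0.556 = 27.8 timber
27.8 timber × 1.35 = 37.53 oil
37.53 oil × 1.55 = 58.1715 salt
58.1715 salt × 1.71 = 99.473265 axe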